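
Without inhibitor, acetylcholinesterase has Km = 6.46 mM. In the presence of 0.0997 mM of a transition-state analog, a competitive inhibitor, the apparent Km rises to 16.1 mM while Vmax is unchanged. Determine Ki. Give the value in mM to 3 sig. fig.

Competitive: Km,app = α·Km with α = 1 + [I]/Ki.
α = Km,app/Km = 16.1/6.46 = 2.492.
Since α = 1 + [I]/Ki, [I]/Ki = 2.492 − 1 = 1.492 and Ki = 0.0997/1.492 = 0.0668 mM.

0.0668 mM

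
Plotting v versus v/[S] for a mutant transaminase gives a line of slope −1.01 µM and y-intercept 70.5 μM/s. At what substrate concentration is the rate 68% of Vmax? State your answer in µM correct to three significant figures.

The Eadie–Hofstee slope gives Km = 1.01 µM (slope = −Km).
v/Vmax = [S]/(Km+[S]) = 0.68 ⇒ [S] = Km·0.68/(1−0.68) = 1.01 × 2.125 = 2.15 µM.

2.15 µM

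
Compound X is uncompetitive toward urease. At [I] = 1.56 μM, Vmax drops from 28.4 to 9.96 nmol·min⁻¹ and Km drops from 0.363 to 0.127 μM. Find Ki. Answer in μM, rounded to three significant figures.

0.843 μM

Uncompetitive: Vmax,app = Vmax/α (and Km,app = Km/α) with α = 1 + [I]/Ki.
α = Vmax/Vmax,app = 28.4/9.96 = 2.851.
Ki = [I]/(α − 1) = 1.56/1.851 = 0.843 μM.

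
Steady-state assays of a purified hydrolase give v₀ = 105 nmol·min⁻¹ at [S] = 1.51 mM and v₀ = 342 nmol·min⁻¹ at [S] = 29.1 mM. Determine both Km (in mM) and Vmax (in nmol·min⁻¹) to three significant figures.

Km = 4.10 mM; Vmax = 390 nmol·min⁻¹

From v = Vmax[S]/(Km+[S]), each point gives Vmax = v(Km+[S])/[S].
Equating: 105(Km+1.51)/1.51 = 342(Km+29.1)/29.1.
69.54·Km + 105 = 11.75·Km + 342, so (69.54 − 11.75)·Km = 342 − 105.
Km = 237.0/57.78 = 4.10 mM; then Vmax = 105(4.10+1.51)/1.51 = 390 nmol·min⁻¹.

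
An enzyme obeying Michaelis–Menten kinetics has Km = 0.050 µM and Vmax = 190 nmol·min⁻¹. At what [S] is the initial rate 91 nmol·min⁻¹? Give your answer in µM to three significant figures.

Rearranging v = Vmax[S]/(Km+[S]) gives [S] = Km·v/(Vmax − v).
[S] = 0.050 × 91 / (190 − 91) = 4.550/99.00 = 0.0460 µM.

0.0460 µM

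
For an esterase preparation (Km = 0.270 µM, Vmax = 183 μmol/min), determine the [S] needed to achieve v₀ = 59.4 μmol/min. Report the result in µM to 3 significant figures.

Rearranging v = Vmax[S]/(Km+[S]) gives [S] = Km·v/(Vmax − v).
[S] = 0.270 × 59.4 / (183 − 59.4) = 16.04/123.6 = 0.130 µM.

0.130 µM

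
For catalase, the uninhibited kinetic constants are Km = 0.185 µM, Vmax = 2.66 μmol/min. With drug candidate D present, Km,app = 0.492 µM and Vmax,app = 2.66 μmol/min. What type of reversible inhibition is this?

competitive

Km increases (0.185 → 0.492 µM) while Vmax is unchanged — the hallmark of competitive inhibition.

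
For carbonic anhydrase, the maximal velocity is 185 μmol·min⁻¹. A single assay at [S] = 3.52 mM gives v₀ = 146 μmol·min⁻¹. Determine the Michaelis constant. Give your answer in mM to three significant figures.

v/Vmax = 146/185 = 0.7892 = [S]/(Km+[S]).
So Km + [S] = [S]/0.7892 = 4.460 mM, giving Km = 4.460 − 3.52 = 0.940 mM.

0.940 mM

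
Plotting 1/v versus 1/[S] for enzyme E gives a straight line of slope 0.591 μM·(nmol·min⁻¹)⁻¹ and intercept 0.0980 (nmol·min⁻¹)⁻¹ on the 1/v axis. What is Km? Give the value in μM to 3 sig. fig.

y-intercept = 1/Vmax ⇒ Vmax = 10.2 nmol·min⁻¹; slope = Km/Vmax ⇒ Km = slope × Vmax.
Km = 0.591 × 10.2 = 6.03 μM.

6.03 μM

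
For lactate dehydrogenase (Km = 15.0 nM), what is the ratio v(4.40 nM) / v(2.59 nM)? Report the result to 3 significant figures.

The fractional saturations are [S]/(Km+[S]) = 2.59/17.59 = 0.1472 and 4.40/19.40 = 0.2268.
v₂/v₁ is just their ratio: 0.2268/0.1472 = 1.54.

1.54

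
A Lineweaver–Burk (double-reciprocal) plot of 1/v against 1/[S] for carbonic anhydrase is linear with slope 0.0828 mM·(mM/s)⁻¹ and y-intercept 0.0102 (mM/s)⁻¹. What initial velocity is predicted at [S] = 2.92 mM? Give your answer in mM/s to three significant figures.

The y-intercept is 1/Vmax, so Vmax = 1/0.0102 = 98.0 mM/s.
The slope is Km/Vmax, so Km = 0.0828 × 98.0 = 8.12 mM.
Then v = 98.0 × 2.92/(8.12 + 2.92) = 25.9 mM/s.

25.9 mM/s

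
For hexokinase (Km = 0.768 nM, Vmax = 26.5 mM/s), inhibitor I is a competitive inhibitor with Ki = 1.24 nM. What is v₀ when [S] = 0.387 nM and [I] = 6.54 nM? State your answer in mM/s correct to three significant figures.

1.97 mM/s

α = 1 + [I]/Ki = 1 + 6.54/1.24 = 6.274.
For a competitive inhibitor, Vmax is unchanged and the apparent Km becomes α·Km: Km,app = 4.82 nM, Vmax,app = 26.5 mM/s.
v = Vmax,app·[S]/(Km,app + [S]) = 26.5 × 0.387/(4.82 + 0.387) = 1.97 mM/s.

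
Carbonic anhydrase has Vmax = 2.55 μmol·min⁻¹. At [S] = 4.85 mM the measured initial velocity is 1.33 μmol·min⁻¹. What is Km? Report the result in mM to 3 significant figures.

4.45 mM

v/Vmax = 1.33/2.55 = 0.5216 = [S]/(Km+[S]).
So Km + [S] = [S]/0.5216 = 9.299 mM, giving Km = 9.299 − 4.85 = 4.45 mM.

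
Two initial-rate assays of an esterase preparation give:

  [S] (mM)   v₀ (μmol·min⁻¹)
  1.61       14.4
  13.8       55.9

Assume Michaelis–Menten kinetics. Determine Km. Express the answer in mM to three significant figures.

8.48 mM

From v = Vmax[S]/(Km+[S]), each point gives Vmax = v(Km+[S])/[S].
Equating: 14.4(Km+1.61)/1.61 = 55.9(Km+13.8)/13.8.
8.944·Km + 14.4 = 4.051·Km + 55.9, so (8.944 − 4.051)·Km = 55.9 − 14.4.
Km = 41.50/4.893 = 8.48 mM; then Vmax = 14.4(8.48+1.61)/1.61 = 90.3 μmol·min⁻¹.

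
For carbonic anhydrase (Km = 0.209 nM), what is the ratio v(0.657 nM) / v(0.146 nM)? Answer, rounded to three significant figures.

1.84

Since Vmax cancels, v₂/v₁ = [S]₂(Km+[S]₁) / [S]₁(Km+[S]₂).
= 0.657×(0.209+0.146) / (0.146×(0.209+0.657)) = 0.2332/0.1264 = 1.84.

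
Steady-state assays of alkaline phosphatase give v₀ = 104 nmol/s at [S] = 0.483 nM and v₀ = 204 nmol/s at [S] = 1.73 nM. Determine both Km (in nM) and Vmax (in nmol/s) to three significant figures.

Km = 1.03 nM; Vmax = 325 nmol/s

From v = Vmax[S]/(Km+[S]), each point gives Vmax = v(Km+[S])/[S].
Equating: 104(Km+0.483)/0.483 = 204(Km+1.73)/1.73.
215.3·Km + 104 = 117.9·Km + 204, so (215.3 − 117.9)·Km = 204 − 104.
Km = 100.0/97.40 = 1.03 nM; then Vmax = 104(1.03+0.483)/0.483 = 325 nmol/s.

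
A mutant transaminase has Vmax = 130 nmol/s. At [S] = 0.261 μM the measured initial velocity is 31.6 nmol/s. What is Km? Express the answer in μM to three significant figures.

From v = Vmax[S]/(Km+[S]), Km = [S](Vmax − v)/v.
Km = 0.261 × (130 − 31.6) / 31.6 = 25.68/31.6 = 0.813 μM.

0.813 μM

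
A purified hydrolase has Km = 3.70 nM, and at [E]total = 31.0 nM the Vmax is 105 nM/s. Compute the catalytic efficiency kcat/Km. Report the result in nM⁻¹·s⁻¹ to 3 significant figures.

kcat = Vmax/[E]total = 105/31.0 = 3.39 s⁻¹.
kcat/Km = 3.39/3.70 = 0.915 nM⁻¹·s⁻¹.

0.915 nM⁻¹·s⁻¹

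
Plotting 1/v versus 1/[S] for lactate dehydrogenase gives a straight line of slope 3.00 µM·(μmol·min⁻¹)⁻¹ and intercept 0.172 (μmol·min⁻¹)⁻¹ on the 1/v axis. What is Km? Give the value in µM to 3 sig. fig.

17.4 µM

y-intercept = 1/Vmax ⇒ Vmax = 5.81 μmol·min⁻¹; slope = Km/Vmax ⇒ Km = slope × Vmax.
Km = 3.00 × 5.81 = 17.4 µM.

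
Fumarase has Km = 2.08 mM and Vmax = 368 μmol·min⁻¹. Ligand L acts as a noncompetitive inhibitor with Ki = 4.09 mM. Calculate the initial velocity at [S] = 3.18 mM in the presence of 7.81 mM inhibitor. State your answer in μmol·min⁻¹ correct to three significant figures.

α = 1 + [I]/Ki = 1 + 7.81/4.09 = 2.910.
For a noncompetitive inhibitor, Vmax is reduced to Vmax/α while Km is unchanged: Km,app = 2.08 mM, Vmax,app = 126 μmol·min⁻¹.
v = Vmax,app·[S]/(Km,app + [S]) = 126 × 3.18/(2.08 + 3.18) = 76.5 μmol·min⁻¹.

76.5 μmol·min⁻¹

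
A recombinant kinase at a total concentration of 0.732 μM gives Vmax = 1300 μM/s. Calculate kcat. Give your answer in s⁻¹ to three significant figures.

kcat = Vmax/[E]total = 1300 μM/s / 0.732 μM = 1780 s⁻¹.

1780 s⁻¹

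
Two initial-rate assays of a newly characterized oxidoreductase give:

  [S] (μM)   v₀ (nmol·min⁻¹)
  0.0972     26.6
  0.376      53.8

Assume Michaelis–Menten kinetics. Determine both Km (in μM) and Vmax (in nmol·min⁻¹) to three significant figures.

Km = 0.208 μM; Vmax = 83.6 nmol·min⁻¹

In reciprocal form, 1/v = (Km/Vmax)·(1/[S]) + 1/Vmax. The two points give (1/[S], 1/v) = (10.29, 0.03759) and (2.660, 0.01859).
Slope = (0.03759 − 0.01859)/(10.29 − 2.660) = 0.002492; intercept = 0.03759 − 0.002492×10.29 = 0.01196.
Vmax = 1/intercept = 83.6 nmol·min⁻¹; Km = slope × Vmax = 0.002492 × 83.6 = 0.208 μM.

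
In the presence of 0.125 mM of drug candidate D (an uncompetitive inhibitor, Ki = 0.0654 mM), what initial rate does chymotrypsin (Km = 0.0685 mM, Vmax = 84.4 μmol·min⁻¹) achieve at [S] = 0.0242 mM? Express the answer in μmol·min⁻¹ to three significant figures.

14.7 μmol·min⁻¹

α = 1 + [I]/Ki = 1 + 0.125/0.0654 = 2.911.
For an uncompetitive inhibitor, both parameters are divided by α, giving Vmax/α and Km/α: Km,app = 0.0235 mM, Vmax,app = 29.0 μmol·min⁻¹.
v = Vmax,app·[S]/(Km,app + [S]) = 29.0 × 0.0242/(0.0235 + 0.0242) = 14.7 μmol·min⁻¹.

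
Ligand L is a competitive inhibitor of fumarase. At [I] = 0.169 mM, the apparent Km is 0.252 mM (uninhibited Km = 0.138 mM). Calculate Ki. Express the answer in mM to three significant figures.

0.205 mM

Competitive: Km,app = α·Km with α = 1 + [I]/Ki.
α = Km,app/Km = 0.252/0.138 = 1.826.
Ki = [I]/(α − 1) = 0.169/0.8261 = 0.205 mM.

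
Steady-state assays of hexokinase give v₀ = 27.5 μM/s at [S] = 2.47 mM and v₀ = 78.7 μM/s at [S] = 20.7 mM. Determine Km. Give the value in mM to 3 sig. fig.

6.98 mM

From v = Vmax[S]/(Km+[S]), each point gives Vmax = v(Km+[S])/[S].
Equating: 27.5(Km+2.47)/2.47 = 78.7(Km+20.7)/20.7.
11.13·Km + 27.5 = 3.802·Km + 78.7, so (11.13 − 3.802)·Km = 78.7 − 27.5.
Km = 51.20/7.332 = 6.98 mM; then Vmax = 27.5(6.98+2.47)/2.47 = 105 μM/s.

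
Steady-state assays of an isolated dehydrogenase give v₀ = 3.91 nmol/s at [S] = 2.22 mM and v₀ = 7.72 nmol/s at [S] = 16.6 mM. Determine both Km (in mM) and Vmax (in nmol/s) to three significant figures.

Km = 2.94 mM; Vmax = 9.09 nmol/s

In reciprocal form, 1/v = (Km/Vmax)·(1/[S]) + 1/Vmax. The two points give (1/[S], 1/v) = (0.4505, 0.2558) and (0.06024, 0.1295).
Slope = (0.2558 − 0.1295)/(0.4505 − 0.06024) = 0.3235; intercept = 0.2558 − 0.3235×0.4505 = 0.1100.
Vmax = 1/intercept = 9.09 nmol/s; Km = slope × Vmax = 0.3235 × 9.09 = 2.94 mM.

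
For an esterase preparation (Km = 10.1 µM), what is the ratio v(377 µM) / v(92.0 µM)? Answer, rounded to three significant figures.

The fractional saturations are [S]/(Km+[S]) = 92.0/102.1 = 0.9011 and 377/387.1 = 0.9739.
v₂/v₁ is just their ratio: 0.9739/0.9011 = 1.08.

1.08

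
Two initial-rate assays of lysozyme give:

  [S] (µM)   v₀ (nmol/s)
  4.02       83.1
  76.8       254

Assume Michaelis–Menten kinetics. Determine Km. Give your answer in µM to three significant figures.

In reciprocal form, 1/v = (Km/Vmax)·(1/[S]) + 1/Vmax. The two points give (1/[S], 1/v) = (0.2488, 0.01203) and (0.01302, 0.003937).
Slope = (0.01203 − 0.003937)/(0.2488 − 0.01302) = 0.03435; intercept = 0.01203 − 0.03435×0.2488 = 0.003490.
Vmax = 1/intercept = 287 nmol/s; Km = slope × Vmax = 0.03435 × 287 = 9.84 µM.

9.84 µM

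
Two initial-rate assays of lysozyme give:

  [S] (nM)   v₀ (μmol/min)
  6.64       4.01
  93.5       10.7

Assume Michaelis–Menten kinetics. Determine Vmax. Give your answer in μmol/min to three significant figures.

12.3 μmol/min

From v = Vmax[S]/(Km+[S]), each point gives Vmax = v(Km+[S])/[S].
Equating: 4.01(Km+6.64)/6.64 = 10.7(Km+93.5)/93.5.
0.6039·Km + 4.01 = 0.1144·Km + 10.7, so (0.6039 − 0.1144)·Km = 10.7 − 4.01.
Km = 6.690/0.4895 = 13.7 nM; then Vmax = 4.01(13.7+6.64)/6.64 = 12.3 μmol/min.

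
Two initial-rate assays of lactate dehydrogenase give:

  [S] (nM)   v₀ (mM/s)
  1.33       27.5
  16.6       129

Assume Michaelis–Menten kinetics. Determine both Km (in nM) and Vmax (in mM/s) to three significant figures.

In reciprocal form, 1/v = (Km/Vmax)·(1/[S]) + 1/Vmax. The two points give (1/[S], 1/v) = (0.7519, 0.03636) and (0.06024, 0.007752).
Slope = (0.03636 − 0.007752)/(0.7519 − 0.06024) = 0.04137; intercept = 0.03636 − 0.04137×0.7519 = 0.005260.
Vmax = 1/intercept = 190 mM/s; Km = slope × Vmax = 0.04137 × 190 = 7.86 nM.

Km = 7.86 nM; Vmax = 190 mM/s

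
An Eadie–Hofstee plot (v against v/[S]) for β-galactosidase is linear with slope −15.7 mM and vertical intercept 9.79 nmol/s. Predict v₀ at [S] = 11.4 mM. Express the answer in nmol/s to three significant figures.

In the Eadie–Hofstee form v = Vmax − Km·(v/[S]), the slope is −Km and the intercept is Vmax, so Km = 15.7 mM and Vmax = 9.79 nmol/s.
v = 9.79 × 11.4/(15.7 + 11.4) = 4.12 nmol/s.

4.12 nmol/s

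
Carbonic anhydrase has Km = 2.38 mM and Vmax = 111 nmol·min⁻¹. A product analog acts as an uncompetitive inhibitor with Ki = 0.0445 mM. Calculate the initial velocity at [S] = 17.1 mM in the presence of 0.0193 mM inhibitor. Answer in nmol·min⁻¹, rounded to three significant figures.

70.6 nmol·min⁻¹

α = 1 + [I]/Ki = 1 + 0.0193/0.0445 = 1.434.
For an uncompetitive inhibitor, both parameters are divided by α, giving Vmax/α and Km/α: Km,app = 1.66 mM, Vmax,app = 77.4 nmol·min⁻¹.
v = Vmax,app·[S]/(Km,app + [S]) = 77.4 × 17.1/(1.66 + 17.1) = 70.6 nmol·min⁻¹.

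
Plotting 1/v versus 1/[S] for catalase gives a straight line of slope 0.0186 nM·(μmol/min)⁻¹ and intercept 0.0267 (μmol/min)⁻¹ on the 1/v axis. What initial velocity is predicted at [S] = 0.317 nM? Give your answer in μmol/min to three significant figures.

11.7 μmol/min

The y-intercept is 1/Vmax, so Vmax = 1/0.0267 = 37.5 μmol/min.
The slope is Km/Vmax, so Km = 0.0186 × 37.5 = 0.697 nM.
Then v = 37.5 × 0.317/(0.697 + 0.317) = 11.7 μmol/min.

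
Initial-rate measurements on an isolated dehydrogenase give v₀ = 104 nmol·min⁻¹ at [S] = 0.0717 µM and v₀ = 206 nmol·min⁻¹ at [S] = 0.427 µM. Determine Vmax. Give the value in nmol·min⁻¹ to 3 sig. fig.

257 nmol·min⁻¹

From v = Vmax[S]/(Km+[S]), each point gives Vmax = v(Km+[S])/[S].
Equating: 104(Km+0.0717)/0.0717 = 206(Km+0.427)/0.427.
1450·Km + 104 = 482.4·Km + 206, so (1450 − 482.4)·Km = 206 − 104.
Km = 102.0/968.1 = 0.105 µM; then Vmax = 104(0.105+0.0717)/0.0717 = 257 nmol·min⁻¹.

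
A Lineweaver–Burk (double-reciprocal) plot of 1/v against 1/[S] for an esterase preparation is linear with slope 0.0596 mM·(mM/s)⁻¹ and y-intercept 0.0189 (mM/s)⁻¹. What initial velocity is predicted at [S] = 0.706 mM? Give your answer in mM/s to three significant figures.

9.68 mM/s

The y-intercept is 1/Vmax, so Vmax = 1/0.0189 = 52.9 mM/s.
The slope is Km/Vmax, so Km = 0.0596 × 52.9 = 3.15 mM.
Then v = 52.9 × 0.706/(3.15 + 0.706) = 9.68 mM/s.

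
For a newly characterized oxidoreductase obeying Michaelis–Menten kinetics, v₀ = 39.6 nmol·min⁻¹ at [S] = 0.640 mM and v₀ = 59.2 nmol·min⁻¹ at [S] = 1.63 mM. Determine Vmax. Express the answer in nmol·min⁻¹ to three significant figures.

87.1 nmol·min⁻¹

In reciprocal form, 1/v = (Km/Vmax)·(1/[S]) + 1/Vmax. The two points give (1/[S], 1/v) = (1.562, 0.02525) and (0.6135, 0.01689).
Slope = (0.02525 − 0.01689)/(1.562 − 0.6135) = 0.008810; intercept = 0.02525 − 0.008810×1.562 = 0.01149.
Vmax = 1/intercept = 87.1 nmol·min⁻¹; Km = slope × Vmax = 0.008810 × 87.1 = 0.767 mM.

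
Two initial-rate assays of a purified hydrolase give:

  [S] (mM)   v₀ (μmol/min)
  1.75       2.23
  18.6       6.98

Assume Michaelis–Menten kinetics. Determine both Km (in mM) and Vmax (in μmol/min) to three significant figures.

From v = Vmax[S]/(Km+[S]), each point gives Vmax = v(Km+[S])/[S].
Equating: 2.23(Km+1.75)/1.75 = 6.98(Km+18.6)/18.6.
1.274·Km + 2.23 = 0.3753·Km + 6.98, so (1.274 − 0.3753)·Km = 6.98 − 2.23.
Km = 4.750/0.8990 = 5.28 mM; then Vmax = 2.23(5.28+1.75)/1.75 = 8.96 μmol/min.

Km = 5.28 mM; Vmax = 8.96 μmol/min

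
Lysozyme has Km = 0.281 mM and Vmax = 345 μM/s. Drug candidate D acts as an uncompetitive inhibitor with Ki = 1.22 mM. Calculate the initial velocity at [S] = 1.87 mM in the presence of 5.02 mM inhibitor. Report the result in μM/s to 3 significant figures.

With α = 1 + [I]/Ki = 1 + 5.02/1.22 = 5.115, the uncompetitive rate law is v = (Vmax/α)·[S] / (Km/α + [S]).
v = (345/5.115)×1.87 / (0.281/5.115 + 1.87) = 126.1/1.925 = 65.5 μM/s.

65.5 μM/s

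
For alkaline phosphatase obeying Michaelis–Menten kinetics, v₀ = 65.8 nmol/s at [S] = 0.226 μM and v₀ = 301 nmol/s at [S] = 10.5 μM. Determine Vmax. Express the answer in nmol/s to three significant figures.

327 nmol/s

In reciprocal form, 1/v = (Km/Vmax)·(1/[S]) + 1/Vmax. The two points give (1/[S], 1/v) = (4.425, 0.01520) and (0.09524, 0.003322).
Slope = (0.01520 − 0.003322)/(4.425 − 0.09524) = 0.002743; intercept = 0.01520 − 0.002743×4.425 = 0.003061.
Vmax = 1/intercept = 327 nmol/s; Km = slope × Vmax = 0.002743 × 327 = 0.896 μM.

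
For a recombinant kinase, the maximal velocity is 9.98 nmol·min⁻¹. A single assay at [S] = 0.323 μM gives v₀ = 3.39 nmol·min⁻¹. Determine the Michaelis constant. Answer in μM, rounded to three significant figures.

0.628 μM

v/Vmax = 3.39/9.98 = 0.3397 = [S]/(Km+[S]).
So Km + [S] = [S]/0.3397 = 0.9509 μM, giving Km = 0.9509 − 0.323 = 0.628 μM.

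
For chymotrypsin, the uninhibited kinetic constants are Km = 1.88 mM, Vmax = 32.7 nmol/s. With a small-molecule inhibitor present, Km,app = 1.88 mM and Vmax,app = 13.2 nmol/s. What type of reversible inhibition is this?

Vmax decreases (32.7 → 13.2 nmol/s) while Km is unchanged — pure noncompetitive inhibition.

noncompetitive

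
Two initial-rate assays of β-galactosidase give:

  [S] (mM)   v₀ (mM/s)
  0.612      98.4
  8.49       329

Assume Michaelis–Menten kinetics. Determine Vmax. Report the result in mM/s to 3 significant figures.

In reciprocal form, 1/v = (Km/Vmax)·(1/[S]) + 1/Vmax. The two points give (1/[S], 1/v) = (1.634, 0.01016) and (0.1178, 0.003040).
Slope = (0.01016 − 0.003040)/(1.634 − 0.1178) = 0.004698; intercept = 0.01016 − 0.004698×1.634 = 0.002486.
Vmax = 1/intercept = 402 mM/s; Km = slope × Vmax = 0.004698 × 402 = 1.89 mM.

402 mM/s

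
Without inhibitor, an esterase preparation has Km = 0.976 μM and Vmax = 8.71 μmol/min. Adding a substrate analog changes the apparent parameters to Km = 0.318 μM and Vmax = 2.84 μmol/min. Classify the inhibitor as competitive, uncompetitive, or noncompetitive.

Both Km and Vmax decrease by the same factor (~3.07-fold) — characteristic of uncompetitive inhibition.

uncompetitive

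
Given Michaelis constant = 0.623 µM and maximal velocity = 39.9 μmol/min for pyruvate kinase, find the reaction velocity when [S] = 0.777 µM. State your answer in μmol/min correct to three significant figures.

22.1 μmol/min

v = Vmax·[S]/(Km + [S]) = 39.9 × 0.777 / (0.623 + 0.777)
  = 31.00 / 1.400 = 22.1 μmol/min.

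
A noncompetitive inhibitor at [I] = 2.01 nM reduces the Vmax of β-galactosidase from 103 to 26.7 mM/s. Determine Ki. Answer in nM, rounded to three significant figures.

0.703 nM

Noncompetitive: Vmax,app = Vmax/α with α = 1 + [I]/Ki.
α = Vmax/Vmax,app = 103/26.7 = 3.858.
Since α = 1 + [I]/Ki, [I]/Ki = 3.858 − 1 = 2.858 and Ki = 2.01/2.858 = 0.703 nM.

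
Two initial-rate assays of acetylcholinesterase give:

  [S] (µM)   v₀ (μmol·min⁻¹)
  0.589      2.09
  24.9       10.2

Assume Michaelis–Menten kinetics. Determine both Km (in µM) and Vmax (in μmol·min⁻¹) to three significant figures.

From v = Vmax[S]/(Km+[S]), each point gives Vmax = v(Km+[S])/[S].
Equating: 2.09(Km+0.589)/0.589 = 10.2(Km+24.9)/24.9.
3.548·Km + 2.09 = 0.4096·Km + 10.2, so (3.548 − 0.4096)·Km = 10.2 − 2.09.
Km = 8.110/3.139 = 2.58 µM; then Vmax = 2.09(2.58+0.589)/0.589 = 11.3 μmol·min⁻¹.

Km = 2.58 µM; Vmax = 11.3 μmol·min⁻¹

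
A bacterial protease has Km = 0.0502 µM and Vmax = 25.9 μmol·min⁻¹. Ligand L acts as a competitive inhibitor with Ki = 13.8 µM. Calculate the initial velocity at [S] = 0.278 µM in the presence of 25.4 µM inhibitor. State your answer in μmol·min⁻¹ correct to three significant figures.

With α = 1 + [I]/Ki = 1 + 25.4/13.8 = 2.841, the competitive rate law is v = Vmax[S] / (αKm + [S]).
v = 25.9×0.278 / (2.841×0.0502 + 0.278) = 7.200/0.4206 = 17.1 μmol·min⁻¹.

17.1 μmol·min⁻¹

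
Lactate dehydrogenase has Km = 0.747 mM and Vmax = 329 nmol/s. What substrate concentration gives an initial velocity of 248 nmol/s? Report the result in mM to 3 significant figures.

The required fractional saturation is v/Vmax = 248/329 = 0.7538.
Then [S]/(Km+[S]) = 0.7538 ⇒ [S] = 0.747 × 0.7538/(1 − 0.7538) = 2.29 mM.

2.29 mM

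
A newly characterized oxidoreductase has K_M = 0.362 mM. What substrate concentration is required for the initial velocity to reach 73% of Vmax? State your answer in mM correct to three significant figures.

0.979 mM

v/Vmax = [S]/(Km+[S]) = 0.73, so [S] = Km·0.73/(1 − 0.73) = 0.362 × 2.704.
[S] = 0.979 mM.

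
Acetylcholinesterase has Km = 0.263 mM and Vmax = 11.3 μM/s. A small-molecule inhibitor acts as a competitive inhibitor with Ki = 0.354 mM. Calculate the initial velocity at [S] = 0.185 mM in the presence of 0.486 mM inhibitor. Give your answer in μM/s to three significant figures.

2.58 μM/s

α = 1 + [I]/Ki = 1 + 0.486/0.354 = 2.373.
For a competitive inhibitor, Vmax is unchanged and the apparent Km becomes α·Km: Km,app = 0.624 mM, Vmax,app = 11.3 μM/s.
v = Vmax,app·[S]/(Km,app + [S]) = 11.3 × 0.185/(0.624 + 0.185) = 2.58 μM/s.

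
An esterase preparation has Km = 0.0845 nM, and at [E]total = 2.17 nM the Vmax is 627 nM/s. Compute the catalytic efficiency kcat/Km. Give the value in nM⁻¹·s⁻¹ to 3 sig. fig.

3420 nM⁻¹·s⁻¹

kcat = Vmax/[E]total = 627/2.17 = 289 s⁻¹.
kcat/Km = 289/0.0845 = 3420 nM⁻¹·s⁻¹.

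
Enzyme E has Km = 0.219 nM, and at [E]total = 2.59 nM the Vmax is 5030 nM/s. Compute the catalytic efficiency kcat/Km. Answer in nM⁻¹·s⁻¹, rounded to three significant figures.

kcat = Vmax/[E]total = 5030/2.59 = 1940 s⁻¹.
kcat/Km = 1940/0.219 = 8870 nM⁻¹·s⁻¹.

8870 nM⁻¹·s⁻¹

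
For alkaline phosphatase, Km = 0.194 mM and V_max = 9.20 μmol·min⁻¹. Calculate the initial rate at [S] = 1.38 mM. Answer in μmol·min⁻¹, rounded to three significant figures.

8.07 μmol·min⁻¹

[S]/(Km+[S]) = 1.38/1.574 = 0.8767, the fractional saturation.
v = 0.8767 × Vmax = 0.8767 × 9.20 = 8.07 μmol·min⁻¹.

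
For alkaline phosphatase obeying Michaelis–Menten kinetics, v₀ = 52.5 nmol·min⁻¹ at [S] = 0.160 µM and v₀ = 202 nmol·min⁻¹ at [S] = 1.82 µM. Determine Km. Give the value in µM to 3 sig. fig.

In reciprocal form, 1/v = (Km/Vmax)·(1/[S]) + 1/Vmax. The two points give (1/[S], 1/v) = (6.250, 0.01905) and (0.5495, 0.004950).
Slope = (0.01905 − 0.004950)/(6.250 − 0.5495) = 0.002473; intercept = 0.01905 − 0.002473×6.250 = 0.003592.
Vmax = 1/intercept = 278 nmol·min⁻¹; Km = slope × Vmax = 0.002473 × 278 = 0.689 µM.

0.689 µM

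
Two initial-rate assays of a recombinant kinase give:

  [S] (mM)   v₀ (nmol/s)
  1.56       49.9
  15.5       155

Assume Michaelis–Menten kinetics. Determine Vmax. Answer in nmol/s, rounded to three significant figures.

From v = Vmax[S]/(Km+[S]), each point gives Vmax = v(Km+[S])/[S].
Equating: 49.9(Km+1.56)/1.56 = 155(Km+15.5)/15.5.
31.99·Km + 49.9 = 10.00·Km + 155, so (31.99 − 10.00)·Km = 155 − 49.9.
Km = 105.1/21.99 = 4.78 mM; then Vmax = 49.9(4.78+1.56)/1.56 = 203 nmol/s.

203 nmol/s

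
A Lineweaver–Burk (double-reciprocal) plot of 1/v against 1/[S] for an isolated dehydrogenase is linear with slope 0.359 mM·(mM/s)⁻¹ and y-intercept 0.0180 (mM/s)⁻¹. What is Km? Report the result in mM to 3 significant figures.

y-intercept = 1/Vmax ⇒ Vmax = 55.6 mM/s; slope = Km/Vmax ⇒ Km = slope × Vmax.
Km = 0.359 × 55.6 = 19.9 mM.

19.9 mM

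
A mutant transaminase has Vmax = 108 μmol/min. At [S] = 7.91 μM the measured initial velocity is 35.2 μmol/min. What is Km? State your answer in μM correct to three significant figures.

From v = Vmax[S]/(Km+[S]), Km = [S](Vmax − v)/v.
Km = 7.91 × (108 − 35.2) / 35.2 = 575.8/35.2 = 16.4 μM.

16.4 μM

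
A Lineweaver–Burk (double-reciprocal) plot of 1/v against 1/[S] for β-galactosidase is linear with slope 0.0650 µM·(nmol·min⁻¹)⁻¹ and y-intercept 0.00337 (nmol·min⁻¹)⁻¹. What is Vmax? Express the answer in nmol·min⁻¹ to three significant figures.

The y-intercept of a Lineweaver–Burk plot equals 1/Vmax, so Vmax = 1/0.00337 = 297 nmol·min⁻¹.

297 nmol·min⁻¹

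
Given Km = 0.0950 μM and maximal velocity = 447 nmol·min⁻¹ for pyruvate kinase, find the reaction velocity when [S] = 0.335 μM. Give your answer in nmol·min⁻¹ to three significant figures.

348 nmol·min⁻¹

v = Vmax·[S]/(Km + [S]) = 447 × 0.335 / (0.0950 + 0.335)
  = 149.7 / 0.4300 = 348 nmol·min⁻¹.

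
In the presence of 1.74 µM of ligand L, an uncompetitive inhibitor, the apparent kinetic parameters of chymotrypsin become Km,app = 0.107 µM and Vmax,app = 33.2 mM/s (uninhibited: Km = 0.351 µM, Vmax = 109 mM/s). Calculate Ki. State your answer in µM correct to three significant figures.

0.762 µM

Uncompetitive: Vmax,app = Vmax/α (and Km,app = Km/α) with α = 1 + [I]/Ki.
α = Vmax/Vmax,app = 109/33.2 = 3.283.
Since α = 1 + [I]/Ki, [I]/Ki = 3.283 − 1 = 2.283 and Ki = 1.74/2.283 = 0.762 µM.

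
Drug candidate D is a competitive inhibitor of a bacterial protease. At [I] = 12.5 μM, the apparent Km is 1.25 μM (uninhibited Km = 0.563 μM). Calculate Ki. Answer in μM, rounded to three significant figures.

10.2 μM

Competitive: Km,app = α·Km with α = 1 + [I]/Ki.
α = Km,app/Km = 1.25/0.563 = 2.220.
Ki = [I]/(α − 1) = 12.5/1.220 = 10.2 μM.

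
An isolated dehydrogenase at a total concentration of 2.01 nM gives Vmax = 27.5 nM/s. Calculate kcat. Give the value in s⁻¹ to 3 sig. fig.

kcat = Vmax/[E]total = 27.5 nM/s / 2.01 nM = 13.7 s⁻¹.

13.7 s⁻¹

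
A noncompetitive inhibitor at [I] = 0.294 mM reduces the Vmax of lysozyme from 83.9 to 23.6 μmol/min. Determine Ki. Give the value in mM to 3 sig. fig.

Noncompetitive: Vmax,app = Vmax/α with α = 1 + [I]/Ki.
α = Vmax/Vmax,app = 83.9/23.6 = 3.555.
Since α = 1 + [I]/Ki, [I]/Ki = 3.555 − 1 = 2.555 and Ki = 0.294/2.555 = 0.115 mM.

0.115 mM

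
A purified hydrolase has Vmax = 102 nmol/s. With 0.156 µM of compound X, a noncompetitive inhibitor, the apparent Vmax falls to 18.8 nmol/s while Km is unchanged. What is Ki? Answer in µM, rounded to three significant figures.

Noncompetitive: Vmax,app = Vmax/α with α = 1 + [I]/Ki.
α = Vmax/Vmax,app = 102/18.8 = 5.426.
Ki = [I]/(α − 1) = 0.156/4.426 = 0.0352 µM.

0.0352 µM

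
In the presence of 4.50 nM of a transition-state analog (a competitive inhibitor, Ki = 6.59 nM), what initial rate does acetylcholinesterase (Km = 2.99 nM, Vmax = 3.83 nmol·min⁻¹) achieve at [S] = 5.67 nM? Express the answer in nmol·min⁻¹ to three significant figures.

With α = 1 + [I]/Ki = 1 + 4.50/6.59 = 1.683, the competitive rate law is v = Vmax[S] / (αKm + [S]).
v = 3.83×5.67 / (1.683×2.99 + 5.67) = 21.72/10.70 = 2.03 nmol·min⁻¹.

2.03 nmol·min⁻¹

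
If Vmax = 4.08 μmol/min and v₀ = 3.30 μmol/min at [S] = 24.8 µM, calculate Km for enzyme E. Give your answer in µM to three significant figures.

v/Vmax = 3.30/4.08 = 0.8088 = [S]/(Km+[S]).
So Km + [S] = [S]/0.8088 = 30.66 µM, giving Km = 30.66 − 24.8 = 5.86 µM.

5.86 µM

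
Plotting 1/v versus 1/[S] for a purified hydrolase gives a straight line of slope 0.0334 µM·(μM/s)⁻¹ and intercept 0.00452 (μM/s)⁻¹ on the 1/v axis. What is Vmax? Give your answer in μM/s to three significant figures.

221 μM/s

The y-intercept of a Lineweaver–Burk plot equals 1/Vmax, so Vmax = 1/0.00452 = 221 μM/s.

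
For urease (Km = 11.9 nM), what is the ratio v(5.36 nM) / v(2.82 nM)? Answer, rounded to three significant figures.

The fractional saturations are [S]/(Km+[S]) = 2.82/14.72 = 0.1916 and 5.36/17.26 = 0.3105.
v₂/v₁ is just their ratio: 0.3105/0.1916 = 1.62.

1.62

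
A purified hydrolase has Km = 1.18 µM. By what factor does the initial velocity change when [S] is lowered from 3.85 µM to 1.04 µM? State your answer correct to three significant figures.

The fractional saturations are [S]/(Km+[S]) = 3.85/5.030 = 0.7654 and 1.04/2.220 = 0.4685.
v₂/v₁ is just their ratio: 0.4685/0.7654 = 0.612.

0.612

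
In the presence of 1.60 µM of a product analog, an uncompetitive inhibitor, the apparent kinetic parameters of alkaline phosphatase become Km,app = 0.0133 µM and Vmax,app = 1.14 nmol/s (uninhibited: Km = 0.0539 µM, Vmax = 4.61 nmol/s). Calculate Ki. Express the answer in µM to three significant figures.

Uncompetitive: Vmax,app = Vmax/α (and Km,app = Km/α) with α = 1 + [I]/Ki.
α = Vmax/Vmax,app = 4.61/1.14 = 4.044.
Since α = 1 + [I]/Ki, [I]/Ki = 4.044 − 1 = 3.044 and Ki = 1.60/3.044 = 0.526 µM.

0.526 µM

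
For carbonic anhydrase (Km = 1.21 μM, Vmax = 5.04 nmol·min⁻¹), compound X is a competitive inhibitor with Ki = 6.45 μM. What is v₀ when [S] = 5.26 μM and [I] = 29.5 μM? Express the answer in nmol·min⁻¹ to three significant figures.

With α = 1 + [I]/Ki = 1 + 29.5/6.45 = 5.574, the competitive rate law is v = Vmax[S] / (αKm + [S]).
v = 5.04×5.26 / (5.574×1.21 + 5.26) = 26.51/12.00 = 2.21 nmol·min⁻¹.

2.21 nmol·min⁻¹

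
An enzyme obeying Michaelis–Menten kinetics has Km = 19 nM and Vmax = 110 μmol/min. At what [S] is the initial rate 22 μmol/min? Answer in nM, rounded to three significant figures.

4.75 nM

The required fractional saturation is v/Vmax = 22/110 = 0.2000.
Then [S]/(Km+[S]) = 0.2000 ⇒ [S] = 19 × 0.2000/(1 − 0.2000) = 4.75 nM.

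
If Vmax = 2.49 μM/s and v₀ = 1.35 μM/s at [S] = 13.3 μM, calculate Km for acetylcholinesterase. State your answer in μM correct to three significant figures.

11.2 μM

v/Vmax = 1.35/2.49 = 0.5422 = [S]/(Km+[S]).
So Km + [S] = [S]/0.5422 = 24.53 μM, giving Km = 24.53 − 13.3 = 11.2 μM.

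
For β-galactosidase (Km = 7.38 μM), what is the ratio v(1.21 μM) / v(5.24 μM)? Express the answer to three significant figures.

0.339

Since Vmax cancels, v₂/v₁ = [S]₂(Km+[S]₁) / [S]₁(Km+[S]₂).
= 1.21×(7.38+5.24) / (5.24×(7.38+1.21)) = 15.27/45.01 = 0.339.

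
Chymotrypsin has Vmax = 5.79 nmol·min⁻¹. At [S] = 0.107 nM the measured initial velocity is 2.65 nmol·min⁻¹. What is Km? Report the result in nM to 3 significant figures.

From v = Vmax[S]/(Km+[S]), Km = [S](Vmax − v)/v.
Km = 0.107 × (5.79 − 2.65) / 2.65 = 0.3360/2.65 = 0.127 nM.

0.127 nM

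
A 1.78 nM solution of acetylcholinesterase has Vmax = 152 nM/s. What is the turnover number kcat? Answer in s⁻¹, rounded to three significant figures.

85.4 s⁻¹

kcat = Vmax/[E]total = 152 nM/s / 1.78 nM = 85.4 s⁻¹.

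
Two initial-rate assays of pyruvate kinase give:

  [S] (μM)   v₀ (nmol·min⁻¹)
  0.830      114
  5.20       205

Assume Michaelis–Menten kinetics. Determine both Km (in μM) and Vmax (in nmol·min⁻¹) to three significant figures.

Km = 0.929 μM; Vmax = 242 nmol·min⁻¹

From v = Vmax[S]/(Km+[S]), each point gives Vmax = v(Km+[S])/[S].
Equating: 114(Km+0.830)/0.830 = 205(Km+5.20)/5.20.
137.3·Km + 114 = 39.42·Km + 205, so (137.3 − 39.42)·Km = 205 − 114.
Km = 91.00/97.93 = 0.929 μM; then Vmax = 114(0.929+0.830)/0.830 = 242 nmol·min⁻¹.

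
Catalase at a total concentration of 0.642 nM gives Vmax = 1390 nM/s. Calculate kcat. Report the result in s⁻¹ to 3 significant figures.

2170 s⁻¹

kcat = Vmax/[E]total = 1390 nM/s / 0.642 nM = 2170 s⁻¹.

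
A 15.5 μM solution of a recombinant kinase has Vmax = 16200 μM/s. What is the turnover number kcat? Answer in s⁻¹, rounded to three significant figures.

kcat = Vmax/[E]total = 16200 μM/s / 15.5 μM = 1050 s⁻¹.

1050 s⁻¹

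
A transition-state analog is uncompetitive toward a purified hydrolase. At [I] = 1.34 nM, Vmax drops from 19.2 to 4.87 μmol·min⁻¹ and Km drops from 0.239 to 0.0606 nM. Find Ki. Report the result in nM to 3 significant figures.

0.455 nM

Uncompetitive: Vmax,app = Vmax/α (and Km,app = Km/α) with α = 1 + [I]/Ki.
α = Vmax/Vmax,app = 19.2/4.87 = 3.943.
Since α = 1 + [I]/Ki, [I]/Ki = 3.943 − 1 = 2.943 and Ki = 1.34/2.943 = 0.455 nM.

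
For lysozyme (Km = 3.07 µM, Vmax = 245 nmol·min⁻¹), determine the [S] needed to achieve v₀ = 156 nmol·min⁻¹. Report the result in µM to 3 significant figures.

The required fractional saturation is v/Vmax = 156/245 = 0.6367.
Then [S]/(Km+[S]) = 0.6367 ⇒ [S] = 3.07 × 0.6367/(1 − 0.6367) = 5.38 µM.

5.38 µM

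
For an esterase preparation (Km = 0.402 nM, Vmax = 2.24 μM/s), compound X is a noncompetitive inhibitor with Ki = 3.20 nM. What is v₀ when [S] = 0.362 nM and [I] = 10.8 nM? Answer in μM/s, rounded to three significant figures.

0.243 μM/s

α = 1 + [I]/Ki = 1 + 10.8/3.20 = 4.375.
For a noncompetitive inhibitor, Vmax is reduced to Vmax/α while Km is unchanged: Km,app = 0.402 nM, Vmax,app = 0.512 μM/s.
v = Vmax,app·[S]/(Km,app + [S]) = 0.512 × 0.362/(0.402 + 0.362) = 0.243 μM/s.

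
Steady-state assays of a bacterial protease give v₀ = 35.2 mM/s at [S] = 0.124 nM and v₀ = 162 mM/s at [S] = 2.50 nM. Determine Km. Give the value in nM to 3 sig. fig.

0.579 nM

From v = Vmax[S]/(Km+[S]), each point gives Vmax = v(Km+[S])/[S].
Equating: 35.2(Km+0.124)/0.124 = 162(Km+2.50)/2.50.
283.9·Km + 35.2 = 64.80·Km + 162, so (283.9 − 64.80)·Km = 162 − 35.2.
Km = 126.8/219.1 = 0.579 nM; then Vmax = 35.2(0.579+0.124)/0.124 = 200 mM/s.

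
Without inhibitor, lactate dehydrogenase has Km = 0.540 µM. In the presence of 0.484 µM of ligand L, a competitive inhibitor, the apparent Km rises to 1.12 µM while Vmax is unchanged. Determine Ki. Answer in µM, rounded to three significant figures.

Competitive: Km,app = α·Km with α = 1 + [I]/Ki.
α = Km,app/Km = 1.12/0.540 = 2.074.
Ki = [I]/(α − 1) = 0.484/1.074 = 0.451 µM.

0.451 µM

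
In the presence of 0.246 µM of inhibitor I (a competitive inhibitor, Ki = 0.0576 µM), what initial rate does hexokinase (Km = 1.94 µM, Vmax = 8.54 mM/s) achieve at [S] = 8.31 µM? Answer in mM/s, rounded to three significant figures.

α = 1 + [I]/Ki = 1 + 0.246/0.0576 = 5.271.
For a competitive inhibitor, Vmax is unchanged and the apparent Km becomes α·Km: Km,app = 10.2 µM, Vmax,app = 8.54 mM/s.
v = Vmax,app·[S]/(Km,app + [S]) = 8.54 × 8.31/(10.2 + 8.31) = 3.83 mM/s.

3.83 mM/s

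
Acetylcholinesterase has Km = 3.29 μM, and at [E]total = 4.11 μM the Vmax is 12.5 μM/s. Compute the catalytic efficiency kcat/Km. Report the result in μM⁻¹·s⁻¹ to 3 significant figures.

kcat = Vmax/[E]total = 12.5/4.11 = 3.04 s⁻¹.
kcat/Km = 3.04/3.29 = 0.924 μM⁻¹·s⁻¹.

0.924 μM⁻¹·s⁻¹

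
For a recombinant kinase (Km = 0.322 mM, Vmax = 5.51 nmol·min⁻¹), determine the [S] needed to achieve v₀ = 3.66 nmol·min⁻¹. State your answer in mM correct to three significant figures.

0.637 mM

Rearranging v = Vmax[S]/(Km+[S]) gives [S] = Km·v/(Vmax − v).
[S] = 0.322 × 3.66 / (5.51 − 3.66) = 1.179/1.850 = 0.637 mM.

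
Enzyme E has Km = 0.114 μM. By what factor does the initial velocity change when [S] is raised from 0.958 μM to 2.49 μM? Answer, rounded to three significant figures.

The fractional saturations are [S]/(Km+[S]) = 0.958/1.072 = 0.8937 and 2.49/2.604 = 0.9562.
v₂/v₁ is just their ratio: 0.9562/0.8937 = 1.07.

1.07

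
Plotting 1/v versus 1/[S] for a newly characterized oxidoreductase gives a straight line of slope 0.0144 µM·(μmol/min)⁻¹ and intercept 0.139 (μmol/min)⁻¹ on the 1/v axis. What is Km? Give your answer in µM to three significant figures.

0.104 µM

y-intercept = 1/Vmax ⇒ Vmax = 7.19 μmol/min; slope = Km/Vmax ⇒ Km = slope × Vmax.
Km = 0.0144 × 7.19 = 0.104 µM.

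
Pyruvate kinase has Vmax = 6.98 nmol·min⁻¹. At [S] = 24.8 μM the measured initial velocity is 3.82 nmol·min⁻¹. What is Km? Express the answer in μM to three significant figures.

20.5 μM

v/Vmax = 3.82/6.98 = 0.5473 = [S]/(Km+[S]).
So Km + [S] = [S]/0.5473 = 45.32 μM, giving Km = 45.32 − 24.8 = 20.5 μM.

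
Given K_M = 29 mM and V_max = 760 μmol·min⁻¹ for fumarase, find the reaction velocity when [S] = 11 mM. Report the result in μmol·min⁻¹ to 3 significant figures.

209 μmol·min⁻¹

v = Vmax·[S]/(Km + [S]) = 760 × 11 / (29 + 11)
  = 8360 / 40.00 = 209 μmol·min⁻¹.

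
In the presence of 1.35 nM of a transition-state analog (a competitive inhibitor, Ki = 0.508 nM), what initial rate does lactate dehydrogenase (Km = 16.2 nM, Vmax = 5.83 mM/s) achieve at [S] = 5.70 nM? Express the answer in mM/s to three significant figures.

α = 1 + [I]/Ki = 1 + 1.35/0.508 = 3.657.
For a competitive inhibitor, Vmax is unchanged and the apparent Km becomes α·Km: Km,app = 59.3 nM, Vmax,app = 5.83 mM/s.
v = Vmax,app·[S]/(Km,app + [S]) = 5.83 × 5.70/(59.3 + 5.70) = 0.512 mM/s.

0.512 mM/s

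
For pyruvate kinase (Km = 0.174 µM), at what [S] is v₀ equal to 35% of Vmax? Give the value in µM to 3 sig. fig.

v/Vmax = [S]/(Km+[S]) = 0.35, so [S] = Km·0.35/(1 − 0.35) = 0.174 × 0.5385.
[S] = 0.0937 µM.

0.0937 µM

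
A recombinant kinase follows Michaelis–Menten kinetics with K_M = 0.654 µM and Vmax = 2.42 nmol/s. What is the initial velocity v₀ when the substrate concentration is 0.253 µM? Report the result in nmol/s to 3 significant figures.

0.675 nmol/s

v = Vmax·[S]/(Km + [S]) = 2.42 × 0.253 / (0.654 + 0.253)
  = 0.6123 / 0.9070 = 0.675 nmol/s.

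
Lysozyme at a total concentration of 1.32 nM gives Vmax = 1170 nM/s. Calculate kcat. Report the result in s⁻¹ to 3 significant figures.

886 s⁻¹

kcat = Vmax/[E]total = 1170 nM/s / 1.32 nM = 886 s⁻¹.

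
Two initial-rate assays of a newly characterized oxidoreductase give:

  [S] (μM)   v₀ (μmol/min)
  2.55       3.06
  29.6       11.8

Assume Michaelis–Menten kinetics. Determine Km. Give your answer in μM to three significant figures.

10.9 μM

In reciprocal form, 1/v = (Km/Vmax)·(1/[S]) + 1/Vmax. The two points give (1/[S], 1/v) = (0.3922, 0.3268) and (0.03378, 0.08475).
Slope = (0.3268 − 0.08475)/(0.3922 − 0.03378) = 0.6754; intercept = 0.3268 − 0.6754×0.3922 = 0.06193.
Vmax = 1/intercept = 16.1 μmol/min; Km = slope × Vmax = 0.6754 × 16.1 = 10.9 μM.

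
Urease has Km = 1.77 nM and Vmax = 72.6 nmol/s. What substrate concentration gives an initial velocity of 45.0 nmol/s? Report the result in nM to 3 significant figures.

Rearranging v = Vmax[S]/(Km+[S]) gives [S] = Km·v/(Vmax − v).
[S] = 1.77 × 45.0 / (72.6 − 45.0) = 79.65/27.60 = 2.89 nM.

2.89 nM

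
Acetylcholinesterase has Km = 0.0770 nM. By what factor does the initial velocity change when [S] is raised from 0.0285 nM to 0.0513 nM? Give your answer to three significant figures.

Since Vmax cancels, v₂/v₁ = [S]₂(Km+[S]₁) / [S]₁(Km+[S]₂).
= 0.0513×(0.0770+0.0285) / (0.0285×(0.0770+0.0513)) = 0.005412/0.003657 = 1.48.

1.48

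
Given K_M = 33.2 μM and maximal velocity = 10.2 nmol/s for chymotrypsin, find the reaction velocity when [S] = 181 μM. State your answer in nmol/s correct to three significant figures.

v = Vmax·[S]/(Km + [S]) = 10.2 × 181 / (33.2 + 181)
  = 1846 / 214.2 = 8.62 nmol/s.

8.62 nmol/s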